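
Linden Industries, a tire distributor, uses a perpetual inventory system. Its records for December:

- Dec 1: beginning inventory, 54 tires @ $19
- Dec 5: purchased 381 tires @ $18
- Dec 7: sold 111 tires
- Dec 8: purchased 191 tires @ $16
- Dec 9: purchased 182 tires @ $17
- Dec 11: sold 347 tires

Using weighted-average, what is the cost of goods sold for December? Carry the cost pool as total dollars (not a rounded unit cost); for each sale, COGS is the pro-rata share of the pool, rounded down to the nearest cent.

After Dec 1: 54 on hand, pool $1,026.00 (≈ $19.0000 each)
After Dec 5: 435 on hand, pool $7,884.00 (≈ $18.1241 each)
Dec 7, sell 111: 111/435 × $7,884.00 → $2,011.77
After Dec 8: 515 on hand, pool $8,928.23 (≈ $17.3364 each)
After Dec 9: 697 on hand, pool $12,022.23 (≈ $17.2485 each)
Dec 11, sell 347: 347/697 × $12,022.23 → $5,985.24
Total COGS = $2,011.77 + $5,985.24 = $7,997.01
Ending inventory (cost pool remaining) = $6,036.99

COGS = $7,997.01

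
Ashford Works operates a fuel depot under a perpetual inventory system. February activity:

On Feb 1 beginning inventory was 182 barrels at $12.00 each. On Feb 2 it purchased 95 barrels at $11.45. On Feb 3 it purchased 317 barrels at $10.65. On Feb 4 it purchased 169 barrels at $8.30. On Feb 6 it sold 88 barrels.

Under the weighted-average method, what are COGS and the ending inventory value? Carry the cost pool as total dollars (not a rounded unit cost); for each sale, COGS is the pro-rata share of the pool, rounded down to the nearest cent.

After Feb 1: 182 on hand, pool $2,184.00 (≈ $12.0000 each)
After Feb 2: 277 on hand, pool $3,271.75 (≈ $11.8114 each)
After Feb 3: 594 on hand, pool $6,647.80 (≈ $11.1916 each)
After Feb 4: 763 on hand, pool $8,050.50 (≈ $10.5511 each)
Feb 6, sell 88: 88/763 × $8,050.50 → $928.49
Ending inventory (cost pool remaining) = $7,122.01

COGS = $928.49; ending inventory = $7,122.01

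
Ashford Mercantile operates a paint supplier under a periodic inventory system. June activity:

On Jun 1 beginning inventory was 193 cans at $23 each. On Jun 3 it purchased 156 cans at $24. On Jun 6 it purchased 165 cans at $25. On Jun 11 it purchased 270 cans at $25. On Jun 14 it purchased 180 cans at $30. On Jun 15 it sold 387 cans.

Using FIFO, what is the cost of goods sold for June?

COGS = $9,133

Jun 15, 387 sold [FIFO — oldest first]: 193 @ $23 + 156 @ $24 + 38 @ $25 = $9,133
Ending inventory: 127 @ $25 + 270 @ $25 + 180 @ $30 = $15,325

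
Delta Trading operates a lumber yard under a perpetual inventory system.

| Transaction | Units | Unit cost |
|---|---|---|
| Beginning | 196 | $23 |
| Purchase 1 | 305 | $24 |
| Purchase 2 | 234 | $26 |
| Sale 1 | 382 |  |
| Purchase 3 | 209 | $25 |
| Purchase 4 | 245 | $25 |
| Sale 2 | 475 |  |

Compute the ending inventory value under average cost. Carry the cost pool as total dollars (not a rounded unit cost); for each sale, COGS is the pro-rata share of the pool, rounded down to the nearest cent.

Ending inventory = $8,208.53

After Beginning: 196 on hand, pool $4,508.00 (≈ $23.0000 each)
After Purchase 1: 501 on hand, pool $11,828.00 (≈ $23.6088 each)
After Purchase 2: 735 on hand, pool $17,912.00 (≈ $24.3701 each)
Sale 1, sell 382: 382/735 × $17,912.00 → $9,309.36
After Purchase 3: 562 on hand, pool $13,827.64 (≈ $24.6043 each)
After Purchase 4: 807 on hand, pool $19,952.64 (≈ $24.7245 each)
Sale 2, sell 475: 475/807 × $19,952.64 → $11,744.11
Total COGS = $9,309.36 + $11,744.11 = $21,053.47
Ending inventory (cost pool remaining) = $8,208.53
Check: goods available $29,262.00 = COGS $21,053.47 + ending $8,208.53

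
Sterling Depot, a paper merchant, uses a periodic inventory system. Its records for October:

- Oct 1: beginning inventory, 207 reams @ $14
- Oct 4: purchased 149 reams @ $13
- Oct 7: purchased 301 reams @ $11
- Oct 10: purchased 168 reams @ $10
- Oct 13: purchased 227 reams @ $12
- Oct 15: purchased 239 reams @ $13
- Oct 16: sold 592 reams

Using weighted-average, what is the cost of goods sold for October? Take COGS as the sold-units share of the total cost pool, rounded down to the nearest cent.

Oct 16, sell 592: 592/1291 × $15,657.00 → $7,179.66
Ending inventory (cost pool remaining) = $8,477.34

COGS = $7,179.66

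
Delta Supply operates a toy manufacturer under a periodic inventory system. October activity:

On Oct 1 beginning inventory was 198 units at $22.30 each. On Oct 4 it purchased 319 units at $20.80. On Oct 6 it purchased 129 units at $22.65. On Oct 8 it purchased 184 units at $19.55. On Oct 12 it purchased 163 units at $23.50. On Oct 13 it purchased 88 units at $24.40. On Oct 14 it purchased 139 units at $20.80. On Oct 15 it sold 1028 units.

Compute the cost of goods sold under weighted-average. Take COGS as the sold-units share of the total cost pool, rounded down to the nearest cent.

Oct 15, sell 1028: 1028/1220 × $26,438.55 → $22,277.72
Ending inventory (cost pool remaining) = $4,160.83
Check: goods available $26,438.55 = COGS $22,277.72 + ending $4,160.83

COGS = $22,277.72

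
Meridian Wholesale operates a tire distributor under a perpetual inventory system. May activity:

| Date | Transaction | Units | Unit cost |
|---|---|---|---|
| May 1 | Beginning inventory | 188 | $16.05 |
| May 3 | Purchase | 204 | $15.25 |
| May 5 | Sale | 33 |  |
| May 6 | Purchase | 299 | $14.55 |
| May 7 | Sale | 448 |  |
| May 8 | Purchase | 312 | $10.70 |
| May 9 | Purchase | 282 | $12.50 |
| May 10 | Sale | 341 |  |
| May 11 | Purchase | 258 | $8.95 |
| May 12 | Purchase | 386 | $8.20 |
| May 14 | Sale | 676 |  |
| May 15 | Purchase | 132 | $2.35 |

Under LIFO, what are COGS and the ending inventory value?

COGS = $17,098.95; ending inventory = $6,027.80

May 5, 33 sold [LIFO — newest first]: 33 @ $15.25 = $503.25
May 7, 448 sold [LIFO — newest first]: 299 @ $14.55 + 149 @ $15.25 = $6,622.70
May 10, 341 sold [LIFO — newest first]: 282 @ $12.50 + 59 @ $10.70 = $4,156.30
May 14, 676 sold [LIFO — newest first]: 386 @ $8.20 + 258 @ $8.95 + 32 @ $10.70 = $5,816.70
Total COGS = $503.25 + $6,622.70 + $4,156.30 + $5,816.70 = $17,098.95
Ending inventory: 188 @ $16.05 + 22 @ $15.25 + 221 @ $10.70 + 132 @ $2.35 = $6,027.80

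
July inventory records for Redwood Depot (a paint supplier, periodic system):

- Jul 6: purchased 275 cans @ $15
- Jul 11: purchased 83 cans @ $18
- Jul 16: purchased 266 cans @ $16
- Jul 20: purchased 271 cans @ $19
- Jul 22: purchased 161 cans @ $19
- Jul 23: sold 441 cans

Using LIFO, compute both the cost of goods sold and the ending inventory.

Jul 23, 441 sold [LIFO — newest first]: 161 @ $19 + 271 @ $19 + 9 @ $16 = $8,352
Ending inventory: 275 @ $15 + 83 @ $18 + 257 @ $16 = $9,731

COGS = $8,352; ending inventory = $9,731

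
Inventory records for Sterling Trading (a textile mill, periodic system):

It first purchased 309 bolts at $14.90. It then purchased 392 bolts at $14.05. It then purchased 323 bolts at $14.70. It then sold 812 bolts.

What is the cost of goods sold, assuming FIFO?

COGS = $11,743.40

Sale 1 (812) [FIFO — oldest first]: 309 @ $14.90 + 392 @ $14.05 + 111 @ $14.70 = $11,743.40
Ending inventory: 212 @ $14.70 = $3,116.40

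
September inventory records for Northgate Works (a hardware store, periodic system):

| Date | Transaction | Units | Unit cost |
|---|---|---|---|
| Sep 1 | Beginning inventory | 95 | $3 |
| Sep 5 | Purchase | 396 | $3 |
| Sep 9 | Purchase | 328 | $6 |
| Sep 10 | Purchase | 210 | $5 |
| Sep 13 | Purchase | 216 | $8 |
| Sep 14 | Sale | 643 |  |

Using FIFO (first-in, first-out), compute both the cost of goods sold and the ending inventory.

Sep 14, 643 sold [FIFO — oldest first]: 95 @ $3 + 396 @ $3 + 152 @ $6 = $2,385
Ending inventory: 176 @ $6 + 210 @ $5 + 216 @ $8 = $3,834

COGS = $2,385; ending inventory = $3,834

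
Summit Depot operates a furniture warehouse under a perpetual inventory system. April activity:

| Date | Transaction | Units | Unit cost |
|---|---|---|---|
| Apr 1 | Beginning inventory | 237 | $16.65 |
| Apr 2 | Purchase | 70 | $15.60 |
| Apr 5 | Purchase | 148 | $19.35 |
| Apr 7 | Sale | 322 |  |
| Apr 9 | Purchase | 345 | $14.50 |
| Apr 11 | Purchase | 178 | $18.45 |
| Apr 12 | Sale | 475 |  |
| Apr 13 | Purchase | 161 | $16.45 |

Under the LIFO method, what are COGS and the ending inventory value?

Apr 7, 322 sold [LIFO — newest first]: 148 @ $19.35 + 70 @ $15.60 + 104 @ $16.65 = $5,687.40
Apr 12, 475 sold [LIFO — newest first]: 178 @ $18.45 + 297 @ $14.50 = $7,590.60
Total COGS = $5,687.40 + $7,590.60 = $13,278.00
Ending inventory: 133 @ $16.65 + 48 @ $14.50 + 161 @ $16.45 = $5,558.90

COGS = $13,278.00; ending inventory = $5,558.90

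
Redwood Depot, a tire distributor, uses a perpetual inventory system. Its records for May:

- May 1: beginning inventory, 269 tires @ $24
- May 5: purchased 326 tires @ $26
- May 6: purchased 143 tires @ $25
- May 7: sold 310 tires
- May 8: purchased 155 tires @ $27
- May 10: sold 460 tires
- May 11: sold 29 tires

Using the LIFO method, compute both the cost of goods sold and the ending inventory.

COGS = $20,436; ending inventory = $2,256

May 7, 310 sold [LIFO — newest first]: 143 @ $25 + 167 @ $26 = $7,917
May 10, 460 sold [LIFO — newest first]: 155 @ $27 + 159 @ $26 + 146 @ $24 = $11,823
May 11, 29 sold [LIFO — newest first]: 29 @ $24 = $696
Total COGS = $7,917 + $11,823 + $696 = $20,436
Ending inventory: 94 @ $24 = $2,256
Check: goods available $22,692 = COGS $20,436 + ending $2,256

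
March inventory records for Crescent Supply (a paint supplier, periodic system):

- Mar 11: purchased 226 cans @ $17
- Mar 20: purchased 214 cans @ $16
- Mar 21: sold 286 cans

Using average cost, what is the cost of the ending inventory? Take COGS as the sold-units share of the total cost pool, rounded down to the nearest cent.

Mar 21, sell 286: 286/440 × $7,266.00 → $4,722.90
Ending inventory (cost pool remaining) = $2,543.10
Check: goods available $7,266.00 = COGS $4,722.90 + ending $2,543.10

Ending inventory = $2,543.10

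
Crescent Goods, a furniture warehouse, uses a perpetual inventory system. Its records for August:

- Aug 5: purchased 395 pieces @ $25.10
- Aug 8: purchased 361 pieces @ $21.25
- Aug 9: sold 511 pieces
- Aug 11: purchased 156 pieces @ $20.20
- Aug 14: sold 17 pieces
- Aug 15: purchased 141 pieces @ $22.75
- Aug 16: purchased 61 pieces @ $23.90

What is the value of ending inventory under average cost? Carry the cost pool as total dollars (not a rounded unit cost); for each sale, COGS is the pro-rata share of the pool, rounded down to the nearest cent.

Ending inventory = $13,140.75

After Aug 5: 395 on hand, pool $9,914.50 (≈ $25.1000 each)
After Aug 8: 756 on hand, pool $17,585.75 (≈ $23.2616 each)
Aug 9, sell 511: 511/756 × $17,585.75 → $11,886.66
After Aug 11: 401 on hand, pool $8,850.29 (≈ $22.0705 each)
Aug 14, sell 17: 17/401 × $8,850.29 → $375.19
After Aug 15: 525 on hand, pool $11,682.85 (≈ $22.2530 each)
After Aug 16: 586 on hand, pool $13,140.75 (≈ $22.4245 each)
Total COGS = $11,886.66 + $375.19 = $12,261.85
Ending inventory (cost pool remaining) = $13,140.75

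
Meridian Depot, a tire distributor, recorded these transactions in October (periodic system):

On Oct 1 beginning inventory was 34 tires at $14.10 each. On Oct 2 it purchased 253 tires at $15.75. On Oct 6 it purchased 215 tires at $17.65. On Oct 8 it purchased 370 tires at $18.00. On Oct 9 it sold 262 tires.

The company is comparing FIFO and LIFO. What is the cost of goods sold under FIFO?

FIFO COGS: 34 @ $14.10 + 228 @ $15.75 = $4,070.40
LIFO COGS: 262 @ $18.00 = $4,716.00

COGS = $4,070.40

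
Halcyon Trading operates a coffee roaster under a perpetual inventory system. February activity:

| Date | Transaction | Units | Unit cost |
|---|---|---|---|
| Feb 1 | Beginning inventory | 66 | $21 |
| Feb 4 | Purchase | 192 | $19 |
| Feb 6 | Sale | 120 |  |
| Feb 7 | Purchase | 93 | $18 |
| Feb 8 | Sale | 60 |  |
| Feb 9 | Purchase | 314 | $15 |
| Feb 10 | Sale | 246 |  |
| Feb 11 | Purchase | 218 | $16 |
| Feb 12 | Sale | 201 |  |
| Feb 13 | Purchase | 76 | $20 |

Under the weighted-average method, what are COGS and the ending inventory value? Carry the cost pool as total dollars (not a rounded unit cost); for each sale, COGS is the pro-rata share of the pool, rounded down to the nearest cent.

COGS = $10,759.64; ending inventory = $5,666.36

After Feb 1: 66 on hand, pool $1,386.00 (≈ $21.0000 each)
After Feb 4: 258 on hand, pool $5,034.00 (≈ $19.5116 each)
Feb 6, sell 120: 120/258 × $5,034.00 → $2,341.39
After Feb 7: 231 on hand, pool $4,366.61 (≈ $18.9031 each)
Feb 8, sell 60: 60/231 × $4,366.61 → $1,134.18
After Feb 9: 485 on hand, pool $7,942.43 (≈ $16.3761 each)
Feb 10, sell 246: 246/485 × $7,942.43 → $4,028.53
After Feb 11: 457 on hand, pool $7,401.90 (≈ $16.1967 each)
Feb 12, sell 201: 201/457 × $7,401.90 → $3,255.54
After Feb 13: 332 on hand, pool $5,666.36 (≈ $17.0673 each)
Total COGS = $2,341.39 + $1,134.18 + $4,028.53 + $3,255.54 = $10,759.64
Ending inventory (cost pool remaining) = $5,666.36
Check: goods available $16,426.00 = COGS $10,759.64 + ending $5,666.36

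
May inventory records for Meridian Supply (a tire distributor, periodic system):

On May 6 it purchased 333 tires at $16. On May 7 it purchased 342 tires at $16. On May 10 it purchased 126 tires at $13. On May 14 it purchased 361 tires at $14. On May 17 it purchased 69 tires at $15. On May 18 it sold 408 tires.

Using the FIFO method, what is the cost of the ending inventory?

May 18, 408 sold [FIFO — oldest first]: 333 @ $16 + 75 @ $16 = $6,528
Ending inventory: 267 @ $16 + 126 @ $13 + 361 @ $14 + 69 @ $15 = $11,999
Check: goods available $18,527 = COGS $6,528 + ending $11,999

Ending inventory = $11,999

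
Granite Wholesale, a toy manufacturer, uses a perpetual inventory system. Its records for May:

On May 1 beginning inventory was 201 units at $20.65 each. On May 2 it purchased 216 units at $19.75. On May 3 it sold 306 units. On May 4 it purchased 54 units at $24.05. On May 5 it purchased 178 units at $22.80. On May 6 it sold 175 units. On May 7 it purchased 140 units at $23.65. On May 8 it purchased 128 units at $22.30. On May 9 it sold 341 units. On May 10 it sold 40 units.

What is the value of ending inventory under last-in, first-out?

Ending inventory = $1,135.75

May 3, 306 sold [LIFO — newest first]: 216 @ $19.75 + 90 @ $20.65 = $6,124.50
May 6, 175 sold [LIFO — newest first]: 175 @ $22.80 = $3,990.00
May 9, 341 sold [LIFO — newest first]: 128 @ $22.30 + 140 @ $23.65 + 3 @ $22.80 + 54 @ $24.05 + 16 @ $20.65 = $7,862.90
May 10, 40 sold [LIFO — newest first]: 40 @ $20.65 = $826.00
Total COGS = $6,124.50 + $3,990.00 + $7,862.90 + $826.00 = $18,803.40
Ending inventory: 55 @ $20.65 = $1,135.75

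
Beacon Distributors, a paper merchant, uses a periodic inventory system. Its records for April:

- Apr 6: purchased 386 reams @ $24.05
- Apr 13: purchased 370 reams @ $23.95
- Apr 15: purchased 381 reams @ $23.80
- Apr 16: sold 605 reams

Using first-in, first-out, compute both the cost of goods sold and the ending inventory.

Apr 16, 605 sold [FIFO — oldest first]: 386 @ $24.05 + 219 @ $23.95 = $14,528.35
Ending inventory: 151 @ $23.95 + 381 @ $23.80 = $12,684.25

COGS = $14,528.35; ending inventory = $12,684.25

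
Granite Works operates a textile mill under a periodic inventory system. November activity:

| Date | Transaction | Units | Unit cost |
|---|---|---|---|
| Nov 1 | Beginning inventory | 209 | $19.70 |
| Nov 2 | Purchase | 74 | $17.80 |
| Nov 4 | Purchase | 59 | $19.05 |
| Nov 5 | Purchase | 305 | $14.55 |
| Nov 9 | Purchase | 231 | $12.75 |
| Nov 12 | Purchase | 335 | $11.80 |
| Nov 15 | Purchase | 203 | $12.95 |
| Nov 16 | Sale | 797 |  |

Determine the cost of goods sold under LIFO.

COGS = $9,934.50

Nov 16, 797 sold [LIFO — newest first]: 203 @ $12.95 + 335 @ $11.80 + 231 @ $12.75 + 28 @ $14.55 = $9,934.50
Ending inventory: 209 @ $19.70 + 74 @ $17.80 + 59 @ $19.05 + 277 @ $14.55 = $10,588.80
Check: goods available $20,523.30 = COGS $9,934.50 + ending $10,588.80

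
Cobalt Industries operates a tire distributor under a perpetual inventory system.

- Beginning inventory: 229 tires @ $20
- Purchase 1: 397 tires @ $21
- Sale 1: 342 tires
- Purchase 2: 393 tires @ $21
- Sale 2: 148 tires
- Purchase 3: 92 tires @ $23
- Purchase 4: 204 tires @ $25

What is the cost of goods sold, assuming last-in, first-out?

COGS = $10,290

Sale 1 (342) [LIFO — newest first]: 342 @ $21 = $7,182
Sale 2 (148) [LIFO — newest first]: 148 @ $21 = $3,108
Total COGS = $7,182 + $3,108 = $10,290
Ending inventory: 229 @ $20 + 55 @ $21 + 245 @ $21 + 92 @ $23 + 204 @ $25 = $18,096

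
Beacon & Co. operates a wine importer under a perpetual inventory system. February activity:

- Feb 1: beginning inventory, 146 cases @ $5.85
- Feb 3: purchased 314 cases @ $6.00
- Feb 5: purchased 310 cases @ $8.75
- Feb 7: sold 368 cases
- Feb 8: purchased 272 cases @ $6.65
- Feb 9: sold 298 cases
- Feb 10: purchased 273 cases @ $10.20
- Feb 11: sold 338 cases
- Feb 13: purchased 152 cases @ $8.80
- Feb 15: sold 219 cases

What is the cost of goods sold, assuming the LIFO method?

COGS = $9,939.50

Feb 7, 368 sold [LIFO — newest first]: 310 @ $8.75 + 58 @ $6.00 = $3,060.50
Feb 9, 298 sold [LIFO — newest first]: 272 @ $6.65 + 26 @ $6.00 = $1,964.80
Feb 11, 338 sold [LIFO — newest first]: 273 @ $10.20 + 65 @ $6.00 = $3,174.60
Feb 15, 219 sold [LIFO — newest first]: 152 @ $8.80 + 67 @ $6.00 = $1,739.60
Total COGS = $3,060.50 + $1,964.80 + $3,174.60 + $1,739.60 = $9,939.50
Ending inventory: 146 @ $5.85 + 98 @ $6.00 = $1,442.10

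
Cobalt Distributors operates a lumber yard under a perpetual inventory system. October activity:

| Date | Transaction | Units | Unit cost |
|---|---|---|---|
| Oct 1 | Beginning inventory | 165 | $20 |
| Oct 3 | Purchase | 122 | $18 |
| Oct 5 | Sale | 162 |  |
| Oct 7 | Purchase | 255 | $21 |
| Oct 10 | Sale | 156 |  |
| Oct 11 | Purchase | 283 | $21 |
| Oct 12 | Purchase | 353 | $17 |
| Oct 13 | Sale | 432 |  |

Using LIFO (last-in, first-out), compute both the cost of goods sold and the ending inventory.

COGS = $13,932; ending inventory = $8,863

Oct 5, 162 sold [LIFO — newest first]: 122 @ $18 + 40 @ $20 = $2,996
Oct 10, 156 sold [LIFO — newest first]: 156 @ $21 = $3,276
Oct 13, 432 sold [LIFO — newest first]: 353 @ $17 + 79 @ $21 = $7,660
Total COGS = $2,996 + $3,276 + $7,660 = $13,932
Ending inventory: 125 @ $20 + 99 @ $21 + 204 @ $21 = $8,863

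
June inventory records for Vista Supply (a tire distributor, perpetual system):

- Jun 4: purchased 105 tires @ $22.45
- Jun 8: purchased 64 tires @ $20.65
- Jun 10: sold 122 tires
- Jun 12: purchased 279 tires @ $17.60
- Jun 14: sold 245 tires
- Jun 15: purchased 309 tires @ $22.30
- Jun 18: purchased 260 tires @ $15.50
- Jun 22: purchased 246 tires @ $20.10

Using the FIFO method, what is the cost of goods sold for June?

COGS = $7,163.65

Jun 10, 122 sold [FIFO — oldest first]: 105 @ $22.45 + 17 @ $20.65 = $2,708.30
Jun 14, 245 sold [FIFO — oldest first]: 47 @ $20.65 + 198 @ $17.60 = $4,455.35
Total COGS = $2,708.30 + $4,455.35 = $7,163.65
Ending inventory: 81 @ $17.60 + 309 @ $22.30 + 260 @ $15.50 + 246 @ $20.10 = $17,290.90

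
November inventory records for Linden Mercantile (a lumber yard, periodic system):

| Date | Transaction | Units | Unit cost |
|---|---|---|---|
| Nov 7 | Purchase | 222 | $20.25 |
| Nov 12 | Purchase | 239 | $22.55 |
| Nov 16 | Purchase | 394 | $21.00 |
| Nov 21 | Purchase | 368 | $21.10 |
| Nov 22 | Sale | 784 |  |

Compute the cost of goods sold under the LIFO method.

COGS = $16,534.90

Nov 22, 784 sold [LIFO — newest first]: 368 @ $21.10 + 394 @ $21.00 + 22 @ $22.55 = $16,534.90
Ending inventory: 222 @ $20.25 + 217 @ $22.55 = $9,388.85
Check: goods available $25,923.75 = COGS $16,534.90 + ending $9,388.85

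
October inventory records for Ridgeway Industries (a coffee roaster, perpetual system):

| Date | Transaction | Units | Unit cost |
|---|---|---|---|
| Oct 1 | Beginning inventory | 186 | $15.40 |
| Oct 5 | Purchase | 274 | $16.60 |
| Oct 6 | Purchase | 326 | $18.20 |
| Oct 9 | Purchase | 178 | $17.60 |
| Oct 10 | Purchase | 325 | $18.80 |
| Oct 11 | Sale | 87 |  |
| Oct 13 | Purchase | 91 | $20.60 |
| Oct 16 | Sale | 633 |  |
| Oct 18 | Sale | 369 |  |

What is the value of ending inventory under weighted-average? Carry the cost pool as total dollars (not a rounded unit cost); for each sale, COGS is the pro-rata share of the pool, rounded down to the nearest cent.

After Oct 1: 186 on hand, pool $2,864.40 (≈ $15.4000 each)
After Oct 5: 460 on hand, pool $7,412.80 (≈ $16.1148 each)
After Oct 6: 786 on hand, pool $13,346.00 (≈ $16.9796 each)
After Oct 9: 964 on hand, pool $16,478.80 (≈ $17.0942 each)
After Oct 10: 1289 on hand, pool $22,588.80 (≈ $17.5243 each)
Oct 11, sell 87: 87/1289 × $22,588.80 → $1,524.61
After Oct 13: 1293 on hand, pool $22,938.79 (≈ $17.7408 each)
Oct 16, sell 633: 633/1293 × $22,938.79 → $11,229.89
Oct 18, sell 369: 369/660 × $11,708.90 → $6,546.33
Total COGS = $1,524.61 + $11,229.89 + $6,546.33 = $19,300.83
Ending inventory (cost pool remaining) = $5,162.57
Check: goods available $24,463.40 = COGS $19,300.83 + ending $5,162.57

Ending inventory = $5,162.57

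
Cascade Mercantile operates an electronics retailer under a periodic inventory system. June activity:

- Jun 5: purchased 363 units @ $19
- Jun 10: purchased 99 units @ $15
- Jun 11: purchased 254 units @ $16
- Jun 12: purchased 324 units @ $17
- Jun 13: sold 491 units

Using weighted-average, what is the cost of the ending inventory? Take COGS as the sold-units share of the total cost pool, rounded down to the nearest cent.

Jun 13, sell 491: 491/1040 × $17,954.00 → $8,476.35
Ending inventory (cost pool remaining) = $9,477.65

Ending inventory = $9,477.65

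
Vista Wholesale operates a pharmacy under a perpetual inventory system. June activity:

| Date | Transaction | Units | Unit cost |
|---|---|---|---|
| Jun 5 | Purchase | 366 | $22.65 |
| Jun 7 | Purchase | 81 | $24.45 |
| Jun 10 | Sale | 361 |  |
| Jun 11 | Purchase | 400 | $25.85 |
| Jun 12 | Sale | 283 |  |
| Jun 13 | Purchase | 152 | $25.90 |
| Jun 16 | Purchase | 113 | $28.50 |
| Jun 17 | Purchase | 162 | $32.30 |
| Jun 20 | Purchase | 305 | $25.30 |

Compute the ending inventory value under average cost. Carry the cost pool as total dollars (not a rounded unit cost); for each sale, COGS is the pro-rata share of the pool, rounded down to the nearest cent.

After Jun 5: 366 on hand, pool $8,289.90 (≈ $22.6500 each)
After Jun 7: 447 on hand, pool $10,270.35 (≈ $22.9762 each)
Jun 10, sell 361: 361/447 × $10,270.35 → $8,294.39
After Jun 11: 486 on hand, pool $12,315.96 (≈ $25.3415 each)
Jun 12, sell 283: 283/486 × $12,315.96 → $7,171.63
After Jun 13: 355 on hand, pool $9,081.13 (≈ $25.5806 each)
After Jun 16: 468 on hand, pool $12,301.63 (≈ $26.2855 each)
After Jun 17: 630 on hand, pool $17,534.23 (≈ $27.8321 each)
After Jun 20: 935 on hand, pool $25,250.73 (≈ $27.0061 each)
Total COGS = $8,294.39 + $7,171.63 = $15,466.02
Ending inventory (cost pool remaining) = $25,250.73
Check: goods available $40,716.75 = COGS $15,466.02 + ending $25,250.73

Ending inventory = $25,250.73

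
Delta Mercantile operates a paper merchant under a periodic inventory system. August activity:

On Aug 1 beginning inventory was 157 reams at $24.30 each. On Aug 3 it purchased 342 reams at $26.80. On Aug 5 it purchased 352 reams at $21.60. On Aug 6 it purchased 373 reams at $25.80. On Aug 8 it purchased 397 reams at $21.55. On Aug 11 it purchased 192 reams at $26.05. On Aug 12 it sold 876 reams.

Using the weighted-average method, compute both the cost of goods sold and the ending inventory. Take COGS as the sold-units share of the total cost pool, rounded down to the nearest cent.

COGS = $21,145.88; ending inventory = $22,618.37

Aug 12, sell 876: 876/1813 × $43,764.25 → $21,145.88
Ending inventory (cost pool remaining) = $22,618.37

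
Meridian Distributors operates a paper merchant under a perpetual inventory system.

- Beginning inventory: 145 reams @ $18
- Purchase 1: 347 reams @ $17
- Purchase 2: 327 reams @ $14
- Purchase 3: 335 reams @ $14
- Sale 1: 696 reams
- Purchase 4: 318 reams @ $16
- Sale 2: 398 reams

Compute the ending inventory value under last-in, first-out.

Ending inventory = $6,571

Sale 1 (696) [LIFO — newest first]: 335 @ $14 + 327 @ $14 + 34 @ $17 = $9,846
Sale 2 (398) [LIFO — newest first]: 318 @ $16 + 80 @ $17 = $6,448
Total COGS = $9,846 + $6,448 = $16,294
Ending inventory: 145 @ $18 + 233 @ $17 = $6,571
Check: goods available $22,865 = COGS $16,294 + ending $6,571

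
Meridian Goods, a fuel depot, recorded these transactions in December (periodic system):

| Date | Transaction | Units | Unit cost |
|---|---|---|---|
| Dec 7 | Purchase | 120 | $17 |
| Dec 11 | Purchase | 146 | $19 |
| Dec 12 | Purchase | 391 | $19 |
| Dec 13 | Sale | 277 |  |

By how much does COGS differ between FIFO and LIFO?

FIFO COGS: 120 @ $17 + 146 @ $19 + 11 @ $19 = $5,023
LIFO COGS: 277 @ $19 = $5,263
Difference = |$5,023 − $5,263| = $240

$240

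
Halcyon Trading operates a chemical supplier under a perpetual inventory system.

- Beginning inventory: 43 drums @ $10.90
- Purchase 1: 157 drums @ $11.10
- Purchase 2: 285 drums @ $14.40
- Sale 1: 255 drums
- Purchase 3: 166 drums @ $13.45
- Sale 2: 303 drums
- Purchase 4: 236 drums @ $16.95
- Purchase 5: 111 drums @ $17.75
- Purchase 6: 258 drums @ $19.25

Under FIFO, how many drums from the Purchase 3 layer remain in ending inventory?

Sale 1 (255) [FIFO — oldest first]: 43 @ $10.90 + 157 @ $11.10 + 55 @ $14.40 = $3,003.40
Sale 2 (303) [FIFO — oldest first]: 230 @ $14.40 + 73 @ $13.45 = $4,293.85
Total COGS = $3,003.40 + $4,293.85 = $7,297.25
Ending inventory: 93 @ $13.45 + 236 @ $16.95 + 111 @ $17.75 + 258 @ $19.25 = $12,187.80

93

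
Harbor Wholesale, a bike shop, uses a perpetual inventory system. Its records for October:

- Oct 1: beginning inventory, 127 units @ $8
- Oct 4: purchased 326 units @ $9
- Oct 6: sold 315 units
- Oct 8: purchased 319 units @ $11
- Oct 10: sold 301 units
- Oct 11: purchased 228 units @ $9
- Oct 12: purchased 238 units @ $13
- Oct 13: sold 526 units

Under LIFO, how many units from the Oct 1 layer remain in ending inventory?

96

Oct 6, 315 sold [LIFO — newest first]: 315 @ $9 = $2,835
Oct 10, 301 sold [LIFO — newest first]: 301 @ $11 = $3,311
Oct 13, 526 sold [LIFO — newest first]: 238 @ $13 + 228 @ $9 + 18 @ $11 + 11 @ $9 + 31 @ $8 = $5,691
Total COGS = $2,835 + $3,311 + $5,691 = $11,837
Ending inventory: 96 @ $8 = $768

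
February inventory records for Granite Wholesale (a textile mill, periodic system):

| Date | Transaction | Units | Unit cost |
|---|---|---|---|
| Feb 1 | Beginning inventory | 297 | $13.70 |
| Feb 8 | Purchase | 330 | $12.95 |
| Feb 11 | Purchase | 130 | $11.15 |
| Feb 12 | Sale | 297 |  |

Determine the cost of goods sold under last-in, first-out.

Feb 12, 297 sold [LIFO — newest first]: 130 @ $11.15 + 167 @ $12.95 = $3,612.15
Ending inventory: 297 @ $13.70 + 163 @ $12.95 = $6,179.75

COGS = $3,612.15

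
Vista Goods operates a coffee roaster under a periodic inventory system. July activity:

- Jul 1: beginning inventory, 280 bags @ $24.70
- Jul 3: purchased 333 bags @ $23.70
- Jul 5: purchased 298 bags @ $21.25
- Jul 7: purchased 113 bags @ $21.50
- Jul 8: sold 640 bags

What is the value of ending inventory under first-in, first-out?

Jul 8, 640 sold [FIFO — oldest first]: 280 @ $24.70 + 333 @ $23.70 + 27 @ $21.25 = $15,381.85
Ending inventory: 271 @ $21.25 + 113 @ $21.50 = $8,188.25

Ending inventory = $8,188.25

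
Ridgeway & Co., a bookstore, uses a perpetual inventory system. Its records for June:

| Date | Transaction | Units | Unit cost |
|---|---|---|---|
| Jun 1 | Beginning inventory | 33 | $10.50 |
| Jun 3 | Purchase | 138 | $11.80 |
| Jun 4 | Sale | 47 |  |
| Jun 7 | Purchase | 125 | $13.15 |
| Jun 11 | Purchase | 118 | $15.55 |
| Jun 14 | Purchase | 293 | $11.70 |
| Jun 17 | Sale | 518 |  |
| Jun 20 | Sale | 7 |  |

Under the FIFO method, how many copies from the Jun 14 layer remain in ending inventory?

Jun 4, 47 sold [FIFO — oldest first]: 33 @ $10.50 + 14 @ $11.80 = $511.70
Jun 17, 518 sold [FIFO — oldest first]: 124 @ $11.80 + 125 @ $13.15 + 118 @ $15.55 + 151 @ $11.70 = $6,708.55
Jun 20, 7 sold [FIFO — oldest first]: 7 @ $11.70 = $81.90
Total COGS = $511.70 + $6,708.55 + $81.90 = $7,302.15
Ending inventory: 135 @ $11.70 = $1,579.50

135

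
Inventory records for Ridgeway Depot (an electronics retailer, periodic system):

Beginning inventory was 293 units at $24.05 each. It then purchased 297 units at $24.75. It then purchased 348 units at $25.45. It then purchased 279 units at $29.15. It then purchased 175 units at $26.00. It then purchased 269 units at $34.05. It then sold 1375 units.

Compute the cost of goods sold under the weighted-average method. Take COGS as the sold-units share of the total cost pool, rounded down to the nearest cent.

COGS = $37,331.37

Sale 1, sell 1375: 1375/1661 × $45,096.30 → $37,331.37
Ending inventory (cost pool remaining) = $7,764.93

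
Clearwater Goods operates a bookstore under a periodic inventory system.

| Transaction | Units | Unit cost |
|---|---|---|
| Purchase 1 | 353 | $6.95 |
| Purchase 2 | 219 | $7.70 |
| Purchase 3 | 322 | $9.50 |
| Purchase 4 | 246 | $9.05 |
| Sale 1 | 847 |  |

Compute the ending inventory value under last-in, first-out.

Ending inventory = $2,036.35

Sale 1 (847) [LIFO — newest first]: 246 @ $9.05 + 322 @ $9.50 + 219 @ $7.70 + 60 @ $6.95 = $7,388.60
Ending inventory: 293 @ $6.95 = $2,036.35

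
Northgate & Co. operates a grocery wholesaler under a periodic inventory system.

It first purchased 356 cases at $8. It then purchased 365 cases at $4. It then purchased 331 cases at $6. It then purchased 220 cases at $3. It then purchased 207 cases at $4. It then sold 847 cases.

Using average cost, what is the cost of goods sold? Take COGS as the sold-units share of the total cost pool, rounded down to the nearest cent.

Sale 1, sell 847: 847/1479 × $7,782.00 → $4,456.62
Ending inventory (cost pool remaining) = $3,325.38
Check: goods available $7,782.00 = COGS $4,456.62 + ending $3,325.38

COGS = $4,456.62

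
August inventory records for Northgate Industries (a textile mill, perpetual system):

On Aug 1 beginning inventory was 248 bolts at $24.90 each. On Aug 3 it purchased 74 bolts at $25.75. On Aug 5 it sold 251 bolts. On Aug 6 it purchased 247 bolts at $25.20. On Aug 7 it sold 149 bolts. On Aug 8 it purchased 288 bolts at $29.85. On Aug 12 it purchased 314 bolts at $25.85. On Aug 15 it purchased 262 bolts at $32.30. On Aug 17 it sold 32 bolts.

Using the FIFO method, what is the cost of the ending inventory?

Aug 5, 251 sold [FIFO — oldest first]: 248 @ $24.90 + 3 @ $25.75 = $6,252.45
Aug 7, 149 sold [FIFO — oldest first]: 71 @ $25.75 + 78 @ $25.20 = $3,793.85
Aug 17, 32 sold [FIFO — oldest first]: 32 @ $25.20 = $806.40
Total COGS = $6,252.45 + $3,793.85 + $806.40 = $10,852.70
Ending inventory: 137 @ $25.20 + 288 @ $29.85 + 314 @ $25.85 + 262 @ $32.30 = $28,628.70

Ending inventory = $28,628.70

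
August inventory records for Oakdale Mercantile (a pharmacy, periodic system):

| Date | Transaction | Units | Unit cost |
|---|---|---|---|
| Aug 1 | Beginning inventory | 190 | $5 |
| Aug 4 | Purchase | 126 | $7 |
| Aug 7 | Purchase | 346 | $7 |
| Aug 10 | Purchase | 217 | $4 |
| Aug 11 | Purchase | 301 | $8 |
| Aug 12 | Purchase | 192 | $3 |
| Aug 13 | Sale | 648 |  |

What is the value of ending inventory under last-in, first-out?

Ending inventory = $4,502

Aug 13, 648 sold [LIFO — newest first]: 192 @ $3 + 301 @ $8 + 155 @ $4 = $3,604
Ending inventory: 190 @ $5 + 126 @ $7 + 346 @ $7 + 62 @ $4 = $4,502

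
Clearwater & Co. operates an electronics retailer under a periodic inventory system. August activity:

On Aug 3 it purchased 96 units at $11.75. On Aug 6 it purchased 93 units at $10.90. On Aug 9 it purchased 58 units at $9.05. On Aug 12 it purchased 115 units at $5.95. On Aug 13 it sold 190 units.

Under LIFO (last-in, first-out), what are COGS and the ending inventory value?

COGS = $1,394.45; ending inventory = $1,956.40

Aug 13, 190 sold [LIFO — newest first]: 115 @ $5.95 + 58 @ $9.05 + 17 @ $10.90 = $1,394.45
Ending inventory: 96 @ $11.75 + 76 @ $10.90 = $1,956.40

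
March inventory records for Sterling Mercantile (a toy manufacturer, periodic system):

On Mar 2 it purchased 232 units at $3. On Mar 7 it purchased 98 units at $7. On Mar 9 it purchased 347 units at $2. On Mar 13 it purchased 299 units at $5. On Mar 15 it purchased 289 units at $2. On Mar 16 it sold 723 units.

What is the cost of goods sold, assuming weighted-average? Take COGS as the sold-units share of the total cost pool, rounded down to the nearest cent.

COGS = $2,371.32

Mar 16, sell 723: 723/1265 × $4,149.00 → $2,371.32
Ending inventory (cost pool remaining) = $1,777.68
Check: goods available $4,149.00 = COGS $2,371.32 + ending $1,777.68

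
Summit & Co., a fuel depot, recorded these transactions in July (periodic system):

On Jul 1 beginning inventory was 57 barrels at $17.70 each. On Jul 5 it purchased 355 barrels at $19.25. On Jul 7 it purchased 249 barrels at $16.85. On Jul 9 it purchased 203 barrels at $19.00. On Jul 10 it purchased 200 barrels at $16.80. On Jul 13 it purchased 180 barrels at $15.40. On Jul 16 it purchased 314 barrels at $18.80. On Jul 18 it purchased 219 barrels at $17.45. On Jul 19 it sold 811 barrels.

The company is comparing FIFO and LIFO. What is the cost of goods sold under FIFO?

FIFO COGS: 57 @ $17.70 + 355 @ $19.25 + 249 @ $16.85 + 150 @ $19.00 = $14,888.30
LIFO COGS: 219 @ $17.45 + 314 @ $18.80 + 180 @ $15.40 + 98 @ $16.80 = $14,143.15

COGS = $14,888.30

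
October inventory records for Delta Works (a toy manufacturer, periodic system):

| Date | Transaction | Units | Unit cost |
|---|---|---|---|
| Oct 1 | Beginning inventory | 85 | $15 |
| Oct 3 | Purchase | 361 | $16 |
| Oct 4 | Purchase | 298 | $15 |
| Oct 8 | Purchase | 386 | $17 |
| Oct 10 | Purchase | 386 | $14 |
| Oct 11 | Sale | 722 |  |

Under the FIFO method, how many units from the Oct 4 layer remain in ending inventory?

22

Oct 11, 722 sold [FIFO — oldest first]: 85 @ $15 + 361 @ $16 + 276 @ $15 = $11,191
Ending inventory: 22 @ $15 + 386 @ $17 + 386 @ $14 = $12,296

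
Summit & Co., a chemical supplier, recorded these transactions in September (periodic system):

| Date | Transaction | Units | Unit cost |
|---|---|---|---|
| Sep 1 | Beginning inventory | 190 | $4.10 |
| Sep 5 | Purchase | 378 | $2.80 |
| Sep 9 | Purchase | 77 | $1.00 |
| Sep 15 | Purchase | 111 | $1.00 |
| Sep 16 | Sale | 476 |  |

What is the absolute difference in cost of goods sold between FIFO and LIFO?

FIFO COGS: 190 @ $4.10 + 286 @ $2.80 = $1,579.80
LIFO COGS: 111 @ $1.00 + 77 @ $1.00 + 288 @ $2.80 = $994.40
Difference = |$1,579.80 − $994.40| = $585.40

$585.40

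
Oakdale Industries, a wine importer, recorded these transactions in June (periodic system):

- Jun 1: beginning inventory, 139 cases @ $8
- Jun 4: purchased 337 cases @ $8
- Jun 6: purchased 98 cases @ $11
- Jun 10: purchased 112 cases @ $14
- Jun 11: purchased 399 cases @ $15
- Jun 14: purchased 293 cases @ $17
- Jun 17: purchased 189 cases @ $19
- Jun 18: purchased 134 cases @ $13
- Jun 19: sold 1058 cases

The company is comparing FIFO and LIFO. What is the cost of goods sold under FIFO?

FIFO COGS: 139 @ $8 + 337 @ $8 + 98 @ $11 + 112 @ $14 + 372 @ $15 = $12,034
LIFO COGS: 134 @ $13 + 189 @ $19 + 293 @ $17 + 399 @ $15 + 43 @ $14 = $16,901

COGS = $12,034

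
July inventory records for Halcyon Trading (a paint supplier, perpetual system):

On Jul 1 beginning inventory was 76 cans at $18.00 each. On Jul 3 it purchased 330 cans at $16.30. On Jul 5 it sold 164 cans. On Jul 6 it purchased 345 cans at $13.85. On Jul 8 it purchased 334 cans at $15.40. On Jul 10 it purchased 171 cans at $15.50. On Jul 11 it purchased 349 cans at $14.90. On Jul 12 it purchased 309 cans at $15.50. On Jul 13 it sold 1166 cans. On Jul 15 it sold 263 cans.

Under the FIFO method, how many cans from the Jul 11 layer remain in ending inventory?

Jul 5, 164 sold [FIFO — oldest first]: 76 @ $18.00 + 88 @ $16.30 = $2,802.40
Jul 13, 1166 sold [FIFO — oldest first]: 242 @ $16.30 + 345 @ $13.85 + 334 @ $15.40 + 171 @ $15.50 + 74 @ $14.90 = $17,619.55
Jul 15, 263 sold [FIFO — oldest first]: 263 @ $14.90 = $3,918.70
Total COGS = $2,802.40 + $17,619.55 + $3,918.70 = $24,340.65
Ending inventory: 12 @ $14.90 + 309 @ $15.50 = $4,968.30
Check: goods available $29,308.95 = COGS $24,340.65 + ending $4,968.30

12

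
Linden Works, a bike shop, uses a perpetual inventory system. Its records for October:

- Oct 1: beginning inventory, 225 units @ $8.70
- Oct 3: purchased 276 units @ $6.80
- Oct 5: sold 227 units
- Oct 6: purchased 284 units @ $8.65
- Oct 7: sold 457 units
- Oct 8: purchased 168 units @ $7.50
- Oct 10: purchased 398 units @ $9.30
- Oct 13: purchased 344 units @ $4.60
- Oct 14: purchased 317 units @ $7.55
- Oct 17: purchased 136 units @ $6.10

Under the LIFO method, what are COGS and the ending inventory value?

Oct 5, 227 sold [LIFO — newest first]: 227 @ $6.80 = $1,543.60
Oct 7, 457 sold [LIFO — newest first]: 284 @ $8.65 + 49 @ $6.80 + 124 @ $8.70 = $3,868.60
Total COGS = $1,543.60 + $3,868.60 = $5,412.20
Ending inventory: 101 @ $8.70 + 168 @ $7.50 + 398 @ $9.30 + 344 @ $4.60 + 317 @ $7.55 + 136 @ $6.10 = $10,645.45

COGS = $5,412.20; ending inventory = $10,645.45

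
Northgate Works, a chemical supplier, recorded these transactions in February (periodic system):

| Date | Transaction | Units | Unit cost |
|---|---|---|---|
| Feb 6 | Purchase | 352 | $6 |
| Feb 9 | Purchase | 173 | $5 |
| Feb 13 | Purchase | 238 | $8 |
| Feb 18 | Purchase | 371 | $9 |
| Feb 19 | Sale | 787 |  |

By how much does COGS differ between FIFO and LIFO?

FIFO COGS: 352 @ $6 + 173 @ $5 + 238 @ $8 + 24 @ $9 = $5,097
LIFO COGS: 371 @ $9 + 238 @ $8 + 173 @ $5 + 5 @ $6 = $6,138
Difference = |$5,097 − $6,138| = $1,041

$1,041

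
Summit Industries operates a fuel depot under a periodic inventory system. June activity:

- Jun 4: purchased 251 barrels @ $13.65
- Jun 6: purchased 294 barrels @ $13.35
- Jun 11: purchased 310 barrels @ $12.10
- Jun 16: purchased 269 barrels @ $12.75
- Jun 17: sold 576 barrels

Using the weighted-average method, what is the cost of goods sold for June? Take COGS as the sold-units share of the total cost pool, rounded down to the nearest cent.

Jun 17, sell 576: 576/1124 × $14,531.80 → $7,446.90
Ending inventory (cost pool remaining) = $7,084.90

COGS = $7,446.90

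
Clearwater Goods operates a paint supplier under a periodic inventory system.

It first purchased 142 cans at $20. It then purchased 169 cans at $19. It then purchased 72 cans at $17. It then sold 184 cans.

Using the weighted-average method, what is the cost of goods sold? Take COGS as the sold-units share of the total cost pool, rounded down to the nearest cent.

COGS = $3,495.03

Sale 1, sell 184: 184/383 × $7,275.00 → $3,495.03
Ending inventory (cost pool remaining) = $3,779.97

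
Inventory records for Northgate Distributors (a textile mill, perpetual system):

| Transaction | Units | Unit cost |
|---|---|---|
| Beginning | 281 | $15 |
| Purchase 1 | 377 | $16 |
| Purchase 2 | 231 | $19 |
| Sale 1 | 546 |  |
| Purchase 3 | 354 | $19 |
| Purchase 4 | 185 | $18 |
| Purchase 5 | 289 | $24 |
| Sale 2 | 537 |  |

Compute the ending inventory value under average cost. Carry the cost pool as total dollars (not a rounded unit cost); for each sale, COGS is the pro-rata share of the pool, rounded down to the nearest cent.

After Beginning: 281 on hand, pool $4,215.00 (≈ $15.0000 each)
After Purchase 1: 658 on hand, pool $10,247.00 (≈ $15.5729 each)
After Purchase 2: 889 on hand, pool $14,636.00 (≈ $16.4634 each)
Sale 1, sell 546: 546/889 × $14,636.00 → $8,989.03
After Purchase 3: 697 on hand, pool $12,372.97 (≈ $17.7518 each)
After Purchase 4: 882 on hand, pool $15,702.97 (≈ $17.8038 each)
After Purchase 5: 1171 on hand, pool $22,638.97 (≈ $19.3330 each)
Sale 2, sell 537: 537/1171 × $22,638.97 → $10,381.83
Total COGS = $8,989.03 + $10,381.83 = $19,370.86
Ending inventory (cost pool remaining) = $12,257.14
Check: goods available $31,628.00 = COGS $19,370.86 + ending $12,257.14

Ending inventory = $12,257.14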